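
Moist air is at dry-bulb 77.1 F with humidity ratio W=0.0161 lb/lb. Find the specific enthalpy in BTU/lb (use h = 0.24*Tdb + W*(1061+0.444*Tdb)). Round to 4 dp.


h = 0.24*77.1 + 0.0161*(1061+0.444*77.1) = 36.1372 BTU/lb

36.1372 BTU/lb


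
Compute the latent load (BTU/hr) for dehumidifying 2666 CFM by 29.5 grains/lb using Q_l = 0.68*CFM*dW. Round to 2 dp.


Q = 0.68 * 2666 * 29.5 = 53479.96 BTU/hr

53479.96 BTU/hr


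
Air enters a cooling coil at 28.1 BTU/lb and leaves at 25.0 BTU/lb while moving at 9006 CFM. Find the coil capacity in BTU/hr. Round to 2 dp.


Q = 4.5 * 9006 * (28.1 - 25.0) = 125633.70 BTU/hr

125633.70 BTU/hr


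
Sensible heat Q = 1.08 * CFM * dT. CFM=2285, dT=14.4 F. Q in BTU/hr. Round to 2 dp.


Q = 1.08 * 2285 * 14.4 = 35536.32 BTU/hr

35536.32 BTU/hr


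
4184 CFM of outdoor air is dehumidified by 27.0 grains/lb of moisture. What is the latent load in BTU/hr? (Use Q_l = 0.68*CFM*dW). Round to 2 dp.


Q = 0.68 * 4184 * 27.0 = 76818.24 BTU/hr

76818.24 BTU/hr


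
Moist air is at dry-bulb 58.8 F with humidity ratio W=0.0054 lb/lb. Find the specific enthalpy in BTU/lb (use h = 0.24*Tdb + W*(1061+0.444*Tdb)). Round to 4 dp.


h = 0.24*58.8 + 0.0054*(1061+0.444*58.8) = 19.9824 BTU/lb

19.9824 BTU/lb


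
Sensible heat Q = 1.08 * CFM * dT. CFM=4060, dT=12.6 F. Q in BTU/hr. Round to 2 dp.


Q = 1.08 * 4060 * 12.6 = 55248.48 BTU/hr

55248.48 BTU/hr


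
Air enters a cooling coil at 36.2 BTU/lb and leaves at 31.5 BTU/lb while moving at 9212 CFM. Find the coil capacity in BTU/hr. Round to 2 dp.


Q = 4.5 * 9212 * (36.2 - 31.5) = 194833.80 BTU/hr

194833.80 BTU/hr


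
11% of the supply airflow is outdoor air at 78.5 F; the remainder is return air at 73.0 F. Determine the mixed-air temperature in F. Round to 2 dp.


T_mix = 0.11*78.5 + 0.89*73.0 = 73.61 F

73.61 F


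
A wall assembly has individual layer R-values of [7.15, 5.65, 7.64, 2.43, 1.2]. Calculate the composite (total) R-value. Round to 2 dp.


R_total = 7.15 + 5.65 + 7.64 + 2.43 + 1.2 = 24.07

24.07


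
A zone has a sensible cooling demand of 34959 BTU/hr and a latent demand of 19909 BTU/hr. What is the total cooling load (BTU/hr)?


Qt = 34959 + 19909 = 54868 BTU/hr

54868 BTU/hr


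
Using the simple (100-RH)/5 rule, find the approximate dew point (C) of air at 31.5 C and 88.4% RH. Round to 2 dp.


Td = 31.5 - (100-88.4)/5 = 29.18 C

29.18 C


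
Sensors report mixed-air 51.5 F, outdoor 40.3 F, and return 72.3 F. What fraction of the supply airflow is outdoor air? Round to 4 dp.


frac = (51.5 - 72.3) / (40.3 - 72.3) = 0.6500

0.6500


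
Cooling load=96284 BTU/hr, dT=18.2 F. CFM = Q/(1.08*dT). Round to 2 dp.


CFM = 96284 / (1.08 * 18.2) = 4898.45

4898.45 CFM


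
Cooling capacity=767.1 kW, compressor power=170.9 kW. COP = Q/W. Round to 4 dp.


COP = 767.1 / 170.9 = 4.4886

4.4886


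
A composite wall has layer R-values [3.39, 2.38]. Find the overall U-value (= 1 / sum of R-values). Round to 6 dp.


R_total = 3.39 + 2.38 = 5.77
U = 1/5.77 = 0.173310

0.173310


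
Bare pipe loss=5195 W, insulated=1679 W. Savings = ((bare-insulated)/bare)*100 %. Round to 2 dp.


Savings = ((5195-1679)/5195)*100 = 67.68 %

67.68 %


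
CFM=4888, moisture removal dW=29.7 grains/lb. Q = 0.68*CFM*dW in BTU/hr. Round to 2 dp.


Q = 0.68 * 4888 * 29.7 = 98718.05 BTU/hr

98718.05 BTU/hr


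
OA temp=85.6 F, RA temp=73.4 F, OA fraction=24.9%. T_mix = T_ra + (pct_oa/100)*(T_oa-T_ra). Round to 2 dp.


T_mix = 73.4 + (24.9/100)*(85.6-73.4) = 76.44 F

76.44 F


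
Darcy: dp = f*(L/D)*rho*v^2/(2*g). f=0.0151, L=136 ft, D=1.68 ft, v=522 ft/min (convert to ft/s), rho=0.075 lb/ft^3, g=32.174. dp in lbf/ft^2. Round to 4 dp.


v_fps = 522/60 = 8.7 ft/s
dp = 0.0151*(136/1.68)*0.075*8.7^2/(2*32.174) = 0.1078 lbf/ft^2

0.1078 lbf/ft^2


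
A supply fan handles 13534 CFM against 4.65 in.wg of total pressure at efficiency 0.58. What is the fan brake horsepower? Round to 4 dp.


BHP = 13534 * 4.65 / (6356 * 0.58) = 17.0713 hp

17.0713 hp


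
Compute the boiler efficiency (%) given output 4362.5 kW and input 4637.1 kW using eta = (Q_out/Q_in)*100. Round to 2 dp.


eta = (4362.5/4637.1)*100 = 94.08 %

94.08 %


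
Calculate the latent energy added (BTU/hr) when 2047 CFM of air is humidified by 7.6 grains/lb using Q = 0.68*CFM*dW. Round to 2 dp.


Q = 0.68 * 2047 * 7.6 = 10578.90 BTU/hr

10578.90 BTU/hr


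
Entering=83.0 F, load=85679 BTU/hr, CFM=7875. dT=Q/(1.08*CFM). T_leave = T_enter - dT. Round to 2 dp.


dT = 85679/(1.08*7875) = 10.0740
T_leave = 83.0 - 10.0740 = 72.93 F

72.93 F


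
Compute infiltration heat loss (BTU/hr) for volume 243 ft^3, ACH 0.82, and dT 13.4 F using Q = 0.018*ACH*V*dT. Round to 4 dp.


Q = 0.018 * 0.82 * 243 * 13.4 = 48.0615 BTU/hr

48.0615 BTU/hr


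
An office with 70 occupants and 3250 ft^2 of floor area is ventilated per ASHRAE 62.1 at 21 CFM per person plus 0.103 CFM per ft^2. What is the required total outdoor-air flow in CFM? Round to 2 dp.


Total = 70*21 + 3250*0.103 = 1804.75 CFM

1804.75 CFM


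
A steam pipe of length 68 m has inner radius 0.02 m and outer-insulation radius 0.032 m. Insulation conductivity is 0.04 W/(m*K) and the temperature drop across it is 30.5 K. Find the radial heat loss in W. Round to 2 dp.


Q = 2*pi*0.04*68*30.5/ln(0.032/0.02) = 1109.04 W

1109.04 W


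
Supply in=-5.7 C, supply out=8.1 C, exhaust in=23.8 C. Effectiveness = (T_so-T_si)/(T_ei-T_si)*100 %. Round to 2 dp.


eff = (8.1-(-5.7))/(23.8-(-5.7))*100 = 46.78 %

46.78 %


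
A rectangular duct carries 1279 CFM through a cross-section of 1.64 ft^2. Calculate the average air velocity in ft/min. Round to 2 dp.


V = 1279 / 1.64 = 779.88 ft/min

779.88 ft/min


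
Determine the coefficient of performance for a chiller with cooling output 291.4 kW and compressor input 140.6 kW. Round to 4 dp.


COP = 291.4 / 140.6 = 2.0725

2.0725


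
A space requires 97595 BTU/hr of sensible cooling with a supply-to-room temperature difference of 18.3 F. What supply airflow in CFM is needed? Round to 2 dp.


CFM = 97595 / (1.08 * 18.3) = 4938.02

4938.02 CFM


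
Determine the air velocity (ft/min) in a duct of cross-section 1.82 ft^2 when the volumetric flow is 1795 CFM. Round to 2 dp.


V = 1795 / 1.82 = 986.26 ft/min

986.26 ft/min


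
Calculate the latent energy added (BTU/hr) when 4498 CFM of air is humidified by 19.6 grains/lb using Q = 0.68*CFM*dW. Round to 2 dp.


Q = 0.68 * 4498 * 19.6 = 59949.34 BTU/hr

59949.34 BTU/hr


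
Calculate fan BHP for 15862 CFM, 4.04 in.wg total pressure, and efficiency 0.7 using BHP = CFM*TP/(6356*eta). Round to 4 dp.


BHP = 15862 * 4.04 / (6356 * 0.7) = 14.4031 hp

14.4031 hp


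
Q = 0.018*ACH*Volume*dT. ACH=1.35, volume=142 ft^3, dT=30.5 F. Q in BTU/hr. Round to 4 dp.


Q = 0.018 * 1.35 * 142 * 30.5 = 105.2433 BTU/hr

105.2433 BTU/hr


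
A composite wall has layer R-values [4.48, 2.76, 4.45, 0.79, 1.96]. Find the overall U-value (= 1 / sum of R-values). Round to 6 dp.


R_total = 4.48 + 2.76 + 4.45 + 0.79 + 1.96 = 14.44
U = 1/14.44 = 0.069252

0.069252


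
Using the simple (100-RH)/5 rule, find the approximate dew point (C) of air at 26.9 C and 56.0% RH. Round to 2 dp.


Td = 26.9 - (100-56.0)/5 = 18.10 C

18.10 C


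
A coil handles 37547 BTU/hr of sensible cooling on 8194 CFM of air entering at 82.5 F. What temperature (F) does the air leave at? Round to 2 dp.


dT = 37547/(1.08*8194) = 4.2428
T_leave = 82.5 - 4.2428 = 78.26 F

78.26 F


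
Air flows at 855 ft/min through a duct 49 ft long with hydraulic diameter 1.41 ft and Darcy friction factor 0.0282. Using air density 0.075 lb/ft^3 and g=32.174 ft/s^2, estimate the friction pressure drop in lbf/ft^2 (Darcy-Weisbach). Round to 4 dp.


v_fps = 855/60 = 14.25 ft/s
dp = 0.0282*(49/1.41)*0.075*14.25^2/(2*32.174) = 0.2319 lbf/ft^2

0.2319 lbf/ft^2


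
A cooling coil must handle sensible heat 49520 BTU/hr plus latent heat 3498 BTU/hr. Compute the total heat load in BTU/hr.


Qt = 49520 + 3498 = 53018 BTU/hr

53018 BTU/hr


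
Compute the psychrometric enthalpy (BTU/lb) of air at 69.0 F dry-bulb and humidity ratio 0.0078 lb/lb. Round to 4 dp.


h = 0.24*69.0 + 0.0078*(1061+0.444*69.0) = 25.0748 BTU/lb

25.0748 BTU/lb


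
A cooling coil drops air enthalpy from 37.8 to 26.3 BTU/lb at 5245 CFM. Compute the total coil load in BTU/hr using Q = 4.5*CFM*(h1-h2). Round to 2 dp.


Q = 4.5 * 5245 * (37.8 - 26.3) = 271428.75 BTU/hr

271428.75 BTU/hr


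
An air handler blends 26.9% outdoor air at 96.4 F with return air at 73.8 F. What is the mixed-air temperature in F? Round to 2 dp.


T_mix = 73.8 + (26.9/100)*(96.4-73.8) = 79.88 F

79.88 F


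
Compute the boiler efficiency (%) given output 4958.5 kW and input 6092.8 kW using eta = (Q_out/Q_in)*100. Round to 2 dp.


eta = (4958.5/6092.8)*100 = 81.38 %

81.38 %


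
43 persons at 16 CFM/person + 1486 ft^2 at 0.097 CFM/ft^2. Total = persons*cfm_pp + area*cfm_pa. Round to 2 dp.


Total = 43*16 + 1486*0.097 = 832.14 CFM

832.14 CFM


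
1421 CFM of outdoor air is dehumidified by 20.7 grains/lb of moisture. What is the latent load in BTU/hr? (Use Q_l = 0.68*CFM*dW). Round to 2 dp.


Q = 0.68 * 1421 * 20.7 = 20002.00 BTU/hr

20002.00 BTU/hr


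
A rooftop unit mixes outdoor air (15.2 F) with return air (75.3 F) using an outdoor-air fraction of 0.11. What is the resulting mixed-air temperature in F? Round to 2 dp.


T_mix = 0.11*15.2 + 0.89*75.3 = 68.69 F

68.69 F


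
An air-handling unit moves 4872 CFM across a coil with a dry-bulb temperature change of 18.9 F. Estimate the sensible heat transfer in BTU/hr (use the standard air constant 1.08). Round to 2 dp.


Q = 1.08 * 4872 * 18.9 = 99447.26 BTU/hr

99447.26 BTU/hr


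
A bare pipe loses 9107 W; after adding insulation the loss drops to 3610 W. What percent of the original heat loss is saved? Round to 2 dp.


Savings = ((9107-3610)/9107)*100 = 60.36 %

60.36 %


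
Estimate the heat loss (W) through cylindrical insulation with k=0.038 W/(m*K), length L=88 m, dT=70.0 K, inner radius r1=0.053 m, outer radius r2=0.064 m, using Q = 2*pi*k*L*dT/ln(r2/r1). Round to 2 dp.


Q = 2*pi*0.038*88*70.0/ln(0.064/0.053) = 7798.71 W

7798.71 W


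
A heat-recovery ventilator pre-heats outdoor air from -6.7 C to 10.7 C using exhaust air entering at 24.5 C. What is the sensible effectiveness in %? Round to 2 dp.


eff = (10.7-(-6.7))/(24.5-(-6.7))*100 = 55.77 %

55.77 %


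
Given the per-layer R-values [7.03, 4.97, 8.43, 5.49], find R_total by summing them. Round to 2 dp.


R_total = 7.03 + 4.97 + 8.43 + 5.49 = 25.92

25.92


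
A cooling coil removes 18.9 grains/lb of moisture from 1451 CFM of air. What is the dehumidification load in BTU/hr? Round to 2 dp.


Q = 0.68 * 1451 * 18.9 = 18648.25 BTU/hr

18648.25 BTU/hr


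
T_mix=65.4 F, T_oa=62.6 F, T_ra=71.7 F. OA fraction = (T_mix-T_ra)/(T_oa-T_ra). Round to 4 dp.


frac = (65.4 - 71.7) / (62.6 - 71.7) = 0.6923

0.6923


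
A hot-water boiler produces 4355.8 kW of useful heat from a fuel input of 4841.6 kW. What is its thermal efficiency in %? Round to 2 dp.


eta = (4355.8/4841.6)*100 = 89.97 %

89.97 %


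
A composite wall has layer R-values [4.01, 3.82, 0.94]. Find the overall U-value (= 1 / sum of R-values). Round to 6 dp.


R_total = 4.01 + 3.82 + 0.94 = 8.77
U = 1/8.77 = 0.114025

0.114025


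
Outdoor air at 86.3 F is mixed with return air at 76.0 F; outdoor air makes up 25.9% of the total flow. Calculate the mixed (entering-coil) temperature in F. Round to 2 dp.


T_mix = 76.0 + (25.9/100)*(86.3-76.0) = 78.67 F

78.67 F


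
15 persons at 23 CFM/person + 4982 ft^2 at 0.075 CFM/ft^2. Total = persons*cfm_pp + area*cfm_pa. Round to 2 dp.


Total = 15*23 + 4982*0.075 = 718.65 CFM

718.65 CFM


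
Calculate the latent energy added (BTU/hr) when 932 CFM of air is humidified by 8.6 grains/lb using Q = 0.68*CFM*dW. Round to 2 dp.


Q = 0.68 * 932 * 8.6 = 5450.34 BTU/hr

5450.34 BTU/hr


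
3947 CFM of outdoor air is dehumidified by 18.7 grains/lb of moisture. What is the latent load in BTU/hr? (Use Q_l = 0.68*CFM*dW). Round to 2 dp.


Q = 0.68 * 3947 * 18.7 = 50190.05 BTU/hr

50190.05 BTU/hr


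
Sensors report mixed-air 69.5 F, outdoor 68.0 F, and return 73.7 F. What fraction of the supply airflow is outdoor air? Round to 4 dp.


frac = (69.5 - 73.7) / (68.0 - 73.7) = 0.7368

0.7368


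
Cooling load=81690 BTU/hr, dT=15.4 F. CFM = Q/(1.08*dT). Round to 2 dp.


CFM = 81690 / (1.08 * 15.4) = 4911.62

4911.62 CFM


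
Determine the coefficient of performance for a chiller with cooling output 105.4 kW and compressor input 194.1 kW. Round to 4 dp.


COP = 105.4 / 194.1 = 0.5430

0.5430


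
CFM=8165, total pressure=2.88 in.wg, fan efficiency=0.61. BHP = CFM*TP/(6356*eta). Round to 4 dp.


BHP = 8165 * 2.88 / (6356 * 0.61) = 6.0651 hp

6.0651 hp


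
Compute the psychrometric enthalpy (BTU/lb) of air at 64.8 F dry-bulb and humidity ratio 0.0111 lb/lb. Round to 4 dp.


h = 0.24*64.8 + 0.0111*(1061+0.444*64.8) = 27.6485 BTU/lb

27.6485 BTU/lb


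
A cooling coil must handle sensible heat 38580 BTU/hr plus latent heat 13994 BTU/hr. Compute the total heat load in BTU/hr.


Qt = 38580 + 13994 = 52574 BTU/hr

52574 BTU/hr


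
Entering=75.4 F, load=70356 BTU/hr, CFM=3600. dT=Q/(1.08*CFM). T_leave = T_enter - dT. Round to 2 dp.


dT = 70356/(1.08*3600) = 18.0957
T_leave = 75.4 - 18.0957 = 57.30 F

57.30 F


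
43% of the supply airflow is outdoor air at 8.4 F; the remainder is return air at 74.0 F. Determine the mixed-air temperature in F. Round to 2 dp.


T_mix = 0.43*8.4 + 0.57*74.0 = 45.79 F

45.79 F


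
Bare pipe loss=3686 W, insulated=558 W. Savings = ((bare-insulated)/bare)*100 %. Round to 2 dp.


Savings = ((3686-558)/3686)*100 = 84.86 %

84.86 %


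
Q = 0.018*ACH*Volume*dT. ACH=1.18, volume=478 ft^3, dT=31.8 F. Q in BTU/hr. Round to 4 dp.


Q = 0.018 * 1.18 * 478 * 31.8 = 322.8565 BTU/hr

322.8565 BTU/hr


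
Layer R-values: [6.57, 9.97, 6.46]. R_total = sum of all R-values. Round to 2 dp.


R_total = 6.57 + 9.97 + 6.46 = 23.00

23.00


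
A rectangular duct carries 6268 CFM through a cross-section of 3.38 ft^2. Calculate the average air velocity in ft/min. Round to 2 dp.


V = 6268 / 3.38 = 1854.44 ft/min

1854.44 ft/min


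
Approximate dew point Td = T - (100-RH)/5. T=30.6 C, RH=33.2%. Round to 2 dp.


Td = 30.6 - (100-33.2)/5 = 17.24 C

17.24 C


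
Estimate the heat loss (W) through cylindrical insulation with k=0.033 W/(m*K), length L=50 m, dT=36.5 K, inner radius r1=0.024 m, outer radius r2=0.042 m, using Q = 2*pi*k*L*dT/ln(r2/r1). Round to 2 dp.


Q = 2*pi*0.033*50*36.5/ln(0.042/0.024) = 676.19 W

676.19 W


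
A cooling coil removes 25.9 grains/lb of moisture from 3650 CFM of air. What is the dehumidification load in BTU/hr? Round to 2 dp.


Q = 0.68 * 3650 * 25.9 = 64283.80 BTU/hr

64283.80 BTU/hr


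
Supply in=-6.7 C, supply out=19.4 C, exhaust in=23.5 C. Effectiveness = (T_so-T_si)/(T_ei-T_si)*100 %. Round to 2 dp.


eff = (19.4-(-6.7))/(23.5-(-6.7))*100 = 86.42 %

86.42 %


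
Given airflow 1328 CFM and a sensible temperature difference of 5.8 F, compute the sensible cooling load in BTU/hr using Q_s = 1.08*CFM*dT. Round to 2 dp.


Q = 1.08 * 1328 * 5.8 = 8318.59 BTU/hr

8318.59 BTU/hr


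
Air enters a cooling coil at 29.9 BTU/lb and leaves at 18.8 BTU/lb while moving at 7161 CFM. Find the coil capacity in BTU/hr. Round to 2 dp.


Q = 4.5 * 7161 * (29.9 - 18.8) = 357691.95 BTU/hr

357691.95 BTU/hr


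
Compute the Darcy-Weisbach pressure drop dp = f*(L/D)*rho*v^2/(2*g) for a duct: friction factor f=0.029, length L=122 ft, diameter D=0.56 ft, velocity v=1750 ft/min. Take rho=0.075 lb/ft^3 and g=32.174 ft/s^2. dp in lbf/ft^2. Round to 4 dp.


v_fps = 1750/60 = 29.1667 ft/s
dp = 0.029*(122/0.56)*0.075*29.1667^2/(2*32.174) = 6.2643 lbf/ft^2

6.2643 lbf/ft^2


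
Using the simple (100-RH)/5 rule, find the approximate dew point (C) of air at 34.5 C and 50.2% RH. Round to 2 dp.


Td = 34.5 - (100-50.2)/5 = 24.54 C

24.54 C


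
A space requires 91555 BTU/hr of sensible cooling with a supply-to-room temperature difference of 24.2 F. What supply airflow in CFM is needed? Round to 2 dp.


CFM = 91555 / (1.08 * 24.2) = 3503.02

3503.02 CFM


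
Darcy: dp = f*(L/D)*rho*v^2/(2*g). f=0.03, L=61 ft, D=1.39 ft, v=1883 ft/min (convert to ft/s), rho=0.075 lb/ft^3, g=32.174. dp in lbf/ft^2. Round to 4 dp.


v_fps = 1883/60 = 31.3833 ft/s
dp = 0.03*(61/1.39)*0.075*31.3833^2/(2*32.174) = 1.5113 lbf/ft^2

1.5113 lbf/ft^2


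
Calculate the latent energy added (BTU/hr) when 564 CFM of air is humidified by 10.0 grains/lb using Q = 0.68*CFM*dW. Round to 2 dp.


Q = 0.68 * 564 * 10.0 = 3835.20 BTU/hr

3835.20 BTU/hr


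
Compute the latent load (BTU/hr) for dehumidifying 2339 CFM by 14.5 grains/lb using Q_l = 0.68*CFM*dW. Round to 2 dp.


Q = 0.68 * 2339 * 14.5 = 23062.54 BTU/hr

23062.54 BTU/hr


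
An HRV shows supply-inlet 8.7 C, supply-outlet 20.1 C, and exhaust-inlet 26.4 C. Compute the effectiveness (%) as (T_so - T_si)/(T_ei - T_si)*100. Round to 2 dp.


eff = (20.1-8.7)/(26.4-8.7)*100 = 64.41 %

64.41 %


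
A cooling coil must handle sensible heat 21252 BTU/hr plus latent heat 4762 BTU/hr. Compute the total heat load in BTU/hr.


Qt = 21252 + 4762 = 26014 BTU/hr

26014 BTU/hr


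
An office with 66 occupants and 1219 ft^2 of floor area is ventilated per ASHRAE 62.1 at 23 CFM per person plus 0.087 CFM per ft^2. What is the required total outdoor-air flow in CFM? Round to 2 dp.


Total = 66*23 + 1219*0.087 = 1624.05 CFM

1624.05 CFM


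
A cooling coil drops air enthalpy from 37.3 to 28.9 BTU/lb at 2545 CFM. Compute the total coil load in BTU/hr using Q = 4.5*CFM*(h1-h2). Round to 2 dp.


Q = 4.5 * 2545 * (37.3 - 28.9) = 96201.00 BTU/hr

96201.00 BTU/hr


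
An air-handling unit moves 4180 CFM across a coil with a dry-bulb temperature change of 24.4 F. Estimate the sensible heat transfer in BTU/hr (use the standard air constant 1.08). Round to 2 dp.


Q = 1.08 * 4180 * 24.4 = 110151.36 BTU/hr

110151.36 BTU/hr


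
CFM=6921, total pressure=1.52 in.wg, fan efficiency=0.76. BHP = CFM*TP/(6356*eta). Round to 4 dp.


BHP = 6921 * 1.52 / (6356 * 0.76) = 2.1778 hp

2.1778 hp


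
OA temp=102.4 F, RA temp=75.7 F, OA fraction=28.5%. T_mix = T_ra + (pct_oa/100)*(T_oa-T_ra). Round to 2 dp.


T_mix = 75.7 + (28.5/100)*(102.4-75.7) = 83.31 F

83.31 F


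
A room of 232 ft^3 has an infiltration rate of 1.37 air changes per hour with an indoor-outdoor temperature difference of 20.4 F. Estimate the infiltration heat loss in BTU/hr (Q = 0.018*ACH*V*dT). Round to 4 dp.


Q = 0.018 * 1.37 * 232 * 20.4 = 116.7108 BTU/hr

116.7108 BTU/hr


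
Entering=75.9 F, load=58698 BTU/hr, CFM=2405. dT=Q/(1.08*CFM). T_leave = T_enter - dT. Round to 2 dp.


dT = 58698/(1.08*2405) = 22.5988
T_leave = 75.9 - 22.5988 = 53.30 F

53.30 F


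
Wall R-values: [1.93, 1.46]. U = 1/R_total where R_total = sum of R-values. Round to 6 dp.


R_total = 1.93 + 1.46 = 3.39
U = 1/3.39 = 0.294985

0.294985


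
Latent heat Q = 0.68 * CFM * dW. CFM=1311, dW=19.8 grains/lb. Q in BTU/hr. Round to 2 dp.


Q = 0.68 * 1311 * 19.8 = 17651.30 BTU/hr

17651.30 BTU/hr


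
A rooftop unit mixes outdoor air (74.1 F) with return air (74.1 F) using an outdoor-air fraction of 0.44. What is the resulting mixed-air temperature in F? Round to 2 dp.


T_mix = 0.44*74.1 + 0.56*74.1 = 74.10 F

74.10 F


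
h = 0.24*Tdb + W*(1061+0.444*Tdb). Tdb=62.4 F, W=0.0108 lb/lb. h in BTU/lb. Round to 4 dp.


h = 0.24*62.4 + 0.0108*(1061+0.444*62.4) = 26.7340 BTU/lb

26.7340 BTU/lb


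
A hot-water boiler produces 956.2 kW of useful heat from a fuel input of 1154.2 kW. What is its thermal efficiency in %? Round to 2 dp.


eta = (956.2/1154.2)*100 = 82.85 %

82.85 %


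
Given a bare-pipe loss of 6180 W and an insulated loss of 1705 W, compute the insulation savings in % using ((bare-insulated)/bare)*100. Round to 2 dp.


Savings = ((6180-1705)/6180)*100 = 72.41 %

72.41 %


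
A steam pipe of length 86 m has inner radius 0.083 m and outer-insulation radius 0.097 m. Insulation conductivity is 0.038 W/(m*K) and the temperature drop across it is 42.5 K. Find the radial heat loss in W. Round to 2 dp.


Q = 2*pi*0.038*86*42.5/ln(0.097/0.083) = 5598.70 W

5598.70 W


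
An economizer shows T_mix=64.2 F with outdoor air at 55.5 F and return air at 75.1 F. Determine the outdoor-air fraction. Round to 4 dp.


frac = (64.2 - 75.1) / (55.5 - 75.1) = 0.5561

0.5561


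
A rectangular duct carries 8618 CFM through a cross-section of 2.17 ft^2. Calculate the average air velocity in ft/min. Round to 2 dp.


V = 8618 / 2.17 = 3971.43 ft/min

3971.43 ft/min


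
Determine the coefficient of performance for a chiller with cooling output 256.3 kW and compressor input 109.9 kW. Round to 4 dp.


COP = 256.3 / 109.9 = 2.3321

2.3321


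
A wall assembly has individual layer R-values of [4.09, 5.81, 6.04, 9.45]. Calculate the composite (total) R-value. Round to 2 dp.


R_total = 4.09 + 5.81 + 6.04 + 9.45 = 25.39

25.39


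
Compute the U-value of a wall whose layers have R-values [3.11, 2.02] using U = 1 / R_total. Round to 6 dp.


R_total = 3.11 + 2.02 = 5.13
U = 1/5.13 = 0.194932

0.194932


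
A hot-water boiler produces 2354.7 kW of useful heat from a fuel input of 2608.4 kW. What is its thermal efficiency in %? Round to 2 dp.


eta = (2354.7/2608.4)*100 = 90.27 %

90.27 %


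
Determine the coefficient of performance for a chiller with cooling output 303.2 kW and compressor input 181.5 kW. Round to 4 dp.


COP = 303.2 / 181.5 = 1.6705

1.6705


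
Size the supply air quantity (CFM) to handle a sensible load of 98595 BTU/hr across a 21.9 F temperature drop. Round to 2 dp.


CFM = 98595 / (1.08 * 21.9) = 4168.57

4168.57 CFM


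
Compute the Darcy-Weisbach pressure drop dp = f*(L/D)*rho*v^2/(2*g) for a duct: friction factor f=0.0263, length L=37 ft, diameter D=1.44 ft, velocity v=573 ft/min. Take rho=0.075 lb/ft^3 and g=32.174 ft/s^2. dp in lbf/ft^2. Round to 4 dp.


v_fps = 573/60 = 9.55 ft/s
dp = 0.0263*(37/1.44)*0.075*9.55^2/(2*32.174) = 0.0718 lbf/ft^2

0.0718 lbf/ft^2


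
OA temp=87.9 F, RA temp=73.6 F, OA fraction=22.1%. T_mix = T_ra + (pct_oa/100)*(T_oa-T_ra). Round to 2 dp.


T_mix = 73.6 + (22.1/100)*(87.9-73.6) = 76.76 F

76.76 F


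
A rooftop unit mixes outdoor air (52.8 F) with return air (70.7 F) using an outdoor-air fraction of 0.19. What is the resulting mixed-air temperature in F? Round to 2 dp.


T_mix = 0.19*52.8 + 0.81*70.7 = 67.30 F

67.30 F


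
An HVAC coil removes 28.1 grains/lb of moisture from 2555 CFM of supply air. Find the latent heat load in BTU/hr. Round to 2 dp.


Q = 0.68 * 2555 * 28.1 = 48820.94 BTU/hr

48820.94 BTU/hr


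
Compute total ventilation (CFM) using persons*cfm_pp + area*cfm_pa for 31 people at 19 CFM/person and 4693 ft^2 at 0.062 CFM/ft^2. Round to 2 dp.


Total = 31*19 + 4693*0.062 = 879.97 CFM

879.97 CFM


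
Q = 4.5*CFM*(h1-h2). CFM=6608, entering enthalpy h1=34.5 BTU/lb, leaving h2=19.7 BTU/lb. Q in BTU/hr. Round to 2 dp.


Q = 4.5 * 6608 * (34.5 - 19.7) = 440092.80 BTU/hr

440092.80 BTU/hr


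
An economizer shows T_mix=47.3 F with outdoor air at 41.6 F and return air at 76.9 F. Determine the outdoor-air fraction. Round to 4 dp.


frac = (47.3 - 76.9) / (41.6 - 76.9) = 0.8385

0.8385


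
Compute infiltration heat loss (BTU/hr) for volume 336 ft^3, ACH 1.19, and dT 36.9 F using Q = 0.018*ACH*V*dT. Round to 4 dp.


Q = 0.018 * 1.19 * 336 * 36.9 = 265.5737 BTU/hr

265.5737 BTU/hr


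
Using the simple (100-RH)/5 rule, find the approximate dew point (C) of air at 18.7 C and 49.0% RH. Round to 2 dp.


Td = 18.7 - (100-49.0)/5 = 8.50 C

8.50 C


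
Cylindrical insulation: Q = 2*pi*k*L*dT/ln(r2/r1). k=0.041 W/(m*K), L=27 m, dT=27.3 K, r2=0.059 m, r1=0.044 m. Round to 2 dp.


Q = 2*pi*0.041*27*27.3/ln(0.059/0.044) = 647.30 W

647.30 W


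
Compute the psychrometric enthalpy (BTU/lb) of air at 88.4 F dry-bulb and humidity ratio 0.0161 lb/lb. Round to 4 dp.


h = 0.24*88.4 + 0.0161*(1061+0.444*88.4) = 38.9300 BTU/lb

38.9300 BTU/lb


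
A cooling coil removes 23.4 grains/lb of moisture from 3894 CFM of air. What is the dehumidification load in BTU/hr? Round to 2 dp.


Q = 0.68 * 3894 * 23.4 = 61961.33 BTU/hr

61961.33 BTU/hr


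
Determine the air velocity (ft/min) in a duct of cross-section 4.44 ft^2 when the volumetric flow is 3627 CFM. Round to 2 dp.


V = 3627 / 4.44 = 816.89 ft/min

816.89 ft/min


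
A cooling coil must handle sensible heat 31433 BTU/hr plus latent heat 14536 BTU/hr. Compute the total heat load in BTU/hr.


Qt = 31433 + 14536 = 45969 BTU/hr

45969 BTU/hr


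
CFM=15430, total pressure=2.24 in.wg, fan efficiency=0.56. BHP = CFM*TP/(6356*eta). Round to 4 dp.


BHP = 15430 * 2.24 / (6356 * 0.56) = 9.7105 hp

9.7105 hp


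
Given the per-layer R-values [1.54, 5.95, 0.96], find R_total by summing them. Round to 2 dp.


R_total = 1.54 + 5.95 + 0.96 = 8.45

8.45


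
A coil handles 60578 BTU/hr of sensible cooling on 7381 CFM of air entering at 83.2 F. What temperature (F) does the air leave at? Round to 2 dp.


dT = 60578/(1.08*7381) = 7.5993
T_leave = 83.2 - 7.5993 = 75.60 F

75.60 F


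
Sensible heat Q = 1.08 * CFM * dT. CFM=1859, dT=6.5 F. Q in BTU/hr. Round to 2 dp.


Q = 1.08 * 1859 * 6.5 = 13050.18 BTU/hr

13050.18 BTU/hr


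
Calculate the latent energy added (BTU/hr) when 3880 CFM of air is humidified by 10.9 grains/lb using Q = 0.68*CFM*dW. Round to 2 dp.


Q = 0.68 * 3880 * 10.9 = 28758.56 BTU/hr

28758.56 BTU/hr


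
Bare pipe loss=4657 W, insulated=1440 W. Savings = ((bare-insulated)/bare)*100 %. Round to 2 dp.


Savings = ((4657-1440)/4657)*100 = 69.08 %

69.08 %


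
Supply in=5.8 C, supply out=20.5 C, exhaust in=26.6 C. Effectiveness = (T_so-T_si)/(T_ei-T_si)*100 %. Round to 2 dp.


eff = (20.5-5.8)/(26.6-5.8)*100 = 70.67 %

70.67 %


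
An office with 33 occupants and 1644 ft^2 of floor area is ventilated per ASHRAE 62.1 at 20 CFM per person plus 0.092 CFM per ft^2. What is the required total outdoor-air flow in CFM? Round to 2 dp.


Total = 33*20 + 1644*0.092 = 811.25 CFM

811.25 CFM


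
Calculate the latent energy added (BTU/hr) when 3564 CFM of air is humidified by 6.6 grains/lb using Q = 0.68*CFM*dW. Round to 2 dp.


Q = 0.68 * 3564 * 6.6 = 15995.23 BTU/hr

15995.23 BTU/hr


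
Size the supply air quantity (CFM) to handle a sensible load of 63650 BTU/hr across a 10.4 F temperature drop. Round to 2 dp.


CFM = 63650 / (1.08 * 10.4) = 5666.84

5666.84 CFM


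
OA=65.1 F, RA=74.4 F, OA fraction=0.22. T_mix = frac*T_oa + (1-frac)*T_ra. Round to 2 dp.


T_mix = 0.22*65.1 + 0.78*74.4 = 72.35 F

72.35 F


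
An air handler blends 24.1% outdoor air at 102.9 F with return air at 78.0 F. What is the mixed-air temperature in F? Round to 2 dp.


T_mix = 78.0 + (24.1/100)*(102.9-78.0) = 84.00 F

84.00 F


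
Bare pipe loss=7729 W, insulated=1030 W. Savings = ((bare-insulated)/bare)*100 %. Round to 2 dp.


Savings = ((7729-1030)/7729)*100 = 86.67 %

86.67 %


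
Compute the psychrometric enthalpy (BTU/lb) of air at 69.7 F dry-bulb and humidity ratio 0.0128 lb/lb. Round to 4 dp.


h = 0.24*69.7 + 0.0128*(1061+0.444*69.7) = 30.7049 BTU/lb

30.7049 BTU/lb


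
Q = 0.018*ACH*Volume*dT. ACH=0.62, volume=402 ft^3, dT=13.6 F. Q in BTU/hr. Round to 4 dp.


Q = 0.018 * 0.62 * 402 * 13.6 = 61.0140 BTU/hr

61.0140 BTU/hr


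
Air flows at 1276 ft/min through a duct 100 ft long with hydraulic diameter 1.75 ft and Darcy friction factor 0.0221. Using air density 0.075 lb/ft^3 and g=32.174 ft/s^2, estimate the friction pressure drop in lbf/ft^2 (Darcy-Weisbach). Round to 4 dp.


v_fps = 1276/60 = 21.2667 ft/s
dp = 0.0221*(100/1.75)*0.075*21.2667^2/(2*32.174) = 0.6657 lbf/ft^2

0.6657 lbf/ft^2


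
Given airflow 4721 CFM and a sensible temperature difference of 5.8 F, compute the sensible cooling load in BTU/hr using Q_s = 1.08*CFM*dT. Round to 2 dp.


Q = 1.08 * 4721 * 5.8 = 29572.34 BTU/hr

29572.34 BTU/hr


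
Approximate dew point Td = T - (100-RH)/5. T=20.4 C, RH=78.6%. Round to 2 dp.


Td = 20.4 - (100-78.6)/5 = 16.12 C

16.12 C


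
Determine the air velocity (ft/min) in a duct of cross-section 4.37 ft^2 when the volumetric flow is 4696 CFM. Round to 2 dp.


V = 4696 / 4.37 = 1074.60 ft/min

1074.60 ft/min


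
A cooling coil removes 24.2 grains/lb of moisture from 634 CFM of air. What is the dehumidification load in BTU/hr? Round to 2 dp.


Q = 0.68 * 634 * 24.2 = 10433.10 BTU/hr

10433.10 BTU/hr


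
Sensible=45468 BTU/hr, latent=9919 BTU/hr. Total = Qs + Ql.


Qt = 45468 + 9919 = 55387 BTU/hr

55387 BTU/hr


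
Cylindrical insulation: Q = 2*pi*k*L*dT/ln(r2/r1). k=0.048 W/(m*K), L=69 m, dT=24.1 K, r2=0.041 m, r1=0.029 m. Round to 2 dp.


Q = 2*pi*0.048*69*24.1/ln(0.041/0.029) = 1448.32 W

1448.32 W


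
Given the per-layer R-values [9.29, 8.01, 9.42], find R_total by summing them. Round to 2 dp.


R_total = 9.29 + 8.01 + 9.42 = 26.72

26.72


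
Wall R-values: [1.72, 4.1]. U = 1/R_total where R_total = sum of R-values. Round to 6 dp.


R_total = 1.72 + 4.1 = 5.82
U = 1/5.82 = 0.171821

0.171821


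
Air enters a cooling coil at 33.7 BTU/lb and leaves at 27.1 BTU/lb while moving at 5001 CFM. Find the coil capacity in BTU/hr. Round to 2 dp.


Q = 4.5 * 5001 * (33.7 - 27.1) = 148529.70 BTU/hr

148529.70 BTU/hr


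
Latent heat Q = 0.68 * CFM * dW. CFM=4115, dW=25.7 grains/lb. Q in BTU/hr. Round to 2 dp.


Q = 0.68 * 4115 * 25.7 = 71913.74 BTU/hr

71913.74 BTU/hr


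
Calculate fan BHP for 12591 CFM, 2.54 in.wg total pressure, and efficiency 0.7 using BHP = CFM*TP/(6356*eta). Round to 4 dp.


BHP = 12591 * 2.54 / (6356 * 0.7) = 7.1881 hp

7.1881 hp


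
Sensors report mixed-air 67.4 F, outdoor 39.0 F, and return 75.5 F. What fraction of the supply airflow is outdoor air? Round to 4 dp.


frac = (67.4 - 75.5) / (39.0 - 75.5) = 0.2219

0.2219


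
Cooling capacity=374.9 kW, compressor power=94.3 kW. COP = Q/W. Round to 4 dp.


COP = 374.9 / 94.3 = 3.9756

3.9756


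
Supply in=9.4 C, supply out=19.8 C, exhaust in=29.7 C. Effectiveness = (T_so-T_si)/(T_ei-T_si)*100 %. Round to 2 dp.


eff = (19.8-9.4)/(29.7-9.4)*100 = 51.23 %

51.23 %


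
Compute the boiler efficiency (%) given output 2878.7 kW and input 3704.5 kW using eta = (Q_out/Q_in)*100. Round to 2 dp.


eta = (2878.7/3704.5)*100 = 77.71 %

77.71 %


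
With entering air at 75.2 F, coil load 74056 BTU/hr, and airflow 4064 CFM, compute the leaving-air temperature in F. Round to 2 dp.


dT = 74056/(1.08*4064) = 16.8726
T_leave = 75.2 - 16.8726 = 58.33 F

58.33 F


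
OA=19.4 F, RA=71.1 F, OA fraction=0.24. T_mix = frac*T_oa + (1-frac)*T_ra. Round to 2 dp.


T_mix = 0.24*19.4 + 0.76*71.1 = 58.69 F

58.69 F


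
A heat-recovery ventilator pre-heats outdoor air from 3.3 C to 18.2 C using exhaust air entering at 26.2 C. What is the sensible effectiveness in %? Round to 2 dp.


eff = (18.2-3.3)/(26.2-3.3)*100 = 65.07 %

65.07 %


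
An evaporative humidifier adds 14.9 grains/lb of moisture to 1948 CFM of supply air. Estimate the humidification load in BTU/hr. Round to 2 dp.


Q = 0.68 * 1948 * 14.9 = 19737.14 BTU/hr

19737.14 BTU/hr


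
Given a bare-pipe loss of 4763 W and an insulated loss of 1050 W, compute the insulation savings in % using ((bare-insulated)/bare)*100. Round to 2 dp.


Savings = ((4763-1050)/4763)*100 = 77.96 %

77.96 %


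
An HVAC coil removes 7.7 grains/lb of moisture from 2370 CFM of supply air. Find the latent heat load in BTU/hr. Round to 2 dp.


Q = 0.68 * 2370 * 7.7 = 12409.32 BTU/hr

12409.32 BTU/hr


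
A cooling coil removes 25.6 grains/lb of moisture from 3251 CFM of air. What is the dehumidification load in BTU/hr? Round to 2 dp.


Q = 0.68 * 3251 * 25.6 = 56593.41 BTU/hr

56593.41 BTU/hr


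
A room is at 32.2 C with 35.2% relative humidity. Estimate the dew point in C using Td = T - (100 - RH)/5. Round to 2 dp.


Td = 32.2 - (100-35.2)/5 = 19.24 C

19.24 C


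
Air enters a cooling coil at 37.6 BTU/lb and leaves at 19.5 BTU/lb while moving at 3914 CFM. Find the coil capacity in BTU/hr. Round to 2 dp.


Q = 4.5 * 3914 * (37.6 - 19.5) = 318795.30 BTU/hr

318795.30 BTU/hr


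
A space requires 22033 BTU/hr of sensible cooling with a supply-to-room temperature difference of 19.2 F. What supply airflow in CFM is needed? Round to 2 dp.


CFM = 22033 / (1.08 * 19.2) = 1062.55

1062.55 CFM


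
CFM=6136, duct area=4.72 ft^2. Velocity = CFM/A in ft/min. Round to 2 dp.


V = 6136 / 4.72 = 1300.00 ft/min

1300.00 ft/min


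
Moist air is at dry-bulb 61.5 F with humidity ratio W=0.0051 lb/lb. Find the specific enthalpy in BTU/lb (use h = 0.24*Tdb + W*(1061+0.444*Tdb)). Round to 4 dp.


h = 0.24*61.5 + 0.0051*(1061+0.444*61.5) = 20.3104 BTU/lb

20.3104 BTU/lb


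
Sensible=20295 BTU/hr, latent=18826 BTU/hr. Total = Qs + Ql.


Qt = 20295 + 18826 = 39121 BTU/hr

39121 BTU/hr


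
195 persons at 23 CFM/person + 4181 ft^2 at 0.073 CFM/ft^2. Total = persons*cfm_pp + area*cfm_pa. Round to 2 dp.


Total = 195*23 + 4181*0.073 = 4790.21 CFM

4790.21 CFM


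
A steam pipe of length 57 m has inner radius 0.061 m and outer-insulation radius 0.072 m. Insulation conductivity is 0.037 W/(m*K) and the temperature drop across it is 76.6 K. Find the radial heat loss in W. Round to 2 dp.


Q = 2*pi*0.037*57*76.6/ln(0.072/0.061) = 6122.39 W

6122.39 W


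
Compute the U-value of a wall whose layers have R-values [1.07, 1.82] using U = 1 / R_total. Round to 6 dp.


R_total = 1.07 + 1.82 = 2.89
U = 1/2.89 = 0.346021

0.346021


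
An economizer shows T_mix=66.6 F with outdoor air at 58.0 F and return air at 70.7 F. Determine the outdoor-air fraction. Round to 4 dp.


frac = (66.6 - 70.7) / (58.0 - 70.7) = 0.3228

0.3228


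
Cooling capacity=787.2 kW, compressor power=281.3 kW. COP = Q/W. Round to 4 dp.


COP = 787.2 / 281.3 = 2.7984

2.7984


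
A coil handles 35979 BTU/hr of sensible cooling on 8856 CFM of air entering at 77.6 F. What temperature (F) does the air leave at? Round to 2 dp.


dT = 35979/(1.08*8856) = 3.7617
T_leave = 77.6 - 3.7617 = 73.84 F

73.84 F


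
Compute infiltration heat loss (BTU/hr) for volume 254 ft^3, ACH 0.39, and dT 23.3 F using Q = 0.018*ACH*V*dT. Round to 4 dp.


Q = 0.018 * 0.39 * 254 * 23.3 = 41.5458 BTU/hr

41.5458 BTU/hr


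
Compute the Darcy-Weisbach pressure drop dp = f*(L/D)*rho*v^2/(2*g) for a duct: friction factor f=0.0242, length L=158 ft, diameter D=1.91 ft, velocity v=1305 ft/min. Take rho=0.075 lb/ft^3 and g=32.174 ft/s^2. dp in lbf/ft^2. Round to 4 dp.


v_fps = 1305/60 = 21.75 ft/s
dp = 0.0242*(158/1.91)*0.075*21.75^2/(2*32.174) = 1.1038 lbf/ft^2

1.1038 lbf/ft^2


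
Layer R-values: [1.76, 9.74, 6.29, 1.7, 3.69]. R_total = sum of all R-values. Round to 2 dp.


R_total = 1.76 + 9.74 + 6.29 + 1.7 + 3.69 = 23.18

23.18


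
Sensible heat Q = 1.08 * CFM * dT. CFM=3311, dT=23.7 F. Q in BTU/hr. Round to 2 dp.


Q = 1.08 * 3311 * 23.7 = 84748.36 BTU/hr

84748.36 BTU/hr


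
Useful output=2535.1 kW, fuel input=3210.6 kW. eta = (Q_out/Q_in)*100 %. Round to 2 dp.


eta = (2535.1/3210.6)*100 = 78.96 %

78.96 %


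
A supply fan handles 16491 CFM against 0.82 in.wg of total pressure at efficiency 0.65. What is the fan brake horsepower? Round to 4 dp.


BHP = 16491 * 0.82 / (6356 * 0.65) = 3.2731 hp

3.2731 hp


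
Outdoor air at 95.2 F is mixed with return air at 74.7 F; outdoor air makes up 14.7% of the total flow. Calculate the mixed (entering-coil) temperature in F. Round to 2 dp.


T_mix = 74.7 + (14.7/100)*(95.2-74.7) = 77.71 F

77.71 F


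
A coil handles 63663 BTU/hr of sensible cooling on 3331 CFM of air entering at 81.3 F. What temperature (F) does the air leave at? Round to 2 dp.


dT = 63663/(1.08*3331) = 17.6966
T_leave = 81.3 - 17.6966 = 63.60 F

63.60 F


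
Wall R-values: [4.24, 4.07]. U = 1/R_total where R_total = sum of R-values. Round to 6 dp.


R_total = 4.24 + 4.07 = 8.31
U = 1/8.31 = 0.120337

0.120337


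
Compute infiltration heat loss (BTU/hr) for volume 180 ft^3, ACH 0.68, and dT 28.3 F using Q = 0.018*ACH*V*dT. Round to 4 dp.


Q = 0.018 * 0.68 * 180 * 28.3 = 62.3506 BTU/hr

62.3506 BTU/hr


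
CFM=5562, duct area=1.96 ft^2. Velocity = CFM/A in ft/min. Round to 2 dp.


V = 5562 / 1.96 = 2837.76 ft/min

2837.76 ft/min


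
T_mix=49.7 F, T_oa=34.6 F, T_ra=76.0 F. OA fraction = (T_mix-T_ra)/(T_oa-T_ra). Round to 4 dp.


frac = (49.7 - 76.0) / (34.6 - 76.0) = 0.6353

0.6353


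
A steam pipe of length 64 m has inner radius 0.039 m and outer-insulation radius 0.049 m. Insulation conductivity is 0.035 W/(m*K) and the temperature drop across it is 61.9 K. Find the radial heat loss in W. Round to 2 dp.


Q = 2*pi*0.035*64*61.9/ln(0.049/0.039) = 3816.73 W

3816.73 W


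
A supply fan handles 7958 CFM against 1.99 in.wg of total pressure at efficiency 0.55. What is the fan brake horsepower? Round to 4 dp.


BHP = 7958 * 1.99 / (6356 * 0.55) = 4.5301 hp

4.5301 hp


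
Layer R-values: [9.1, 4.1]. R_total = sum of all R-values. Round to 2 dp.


R_total = 9.1 + 4.1 = 13.20

13.20


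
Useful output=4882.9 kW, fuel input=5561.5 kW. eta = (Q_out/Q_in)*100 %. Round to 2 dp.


eta = (4882.9/5561.5)*100 = 87.80 %

87.80 %


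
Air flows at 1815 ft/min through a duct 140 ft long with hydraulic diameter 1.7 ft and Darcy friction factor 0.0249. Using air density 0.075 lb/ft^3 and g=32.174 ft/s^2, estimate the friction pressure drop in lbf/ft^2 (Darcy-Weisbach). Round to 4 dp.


v_fps = 1815/60 = 30.25 ft/s
dp = 0.0249*(140/1.7)*0.075*30.25^2/(2*32.174) = 2.1870 lbf/ft^2

2.1870 lbf/ft^2


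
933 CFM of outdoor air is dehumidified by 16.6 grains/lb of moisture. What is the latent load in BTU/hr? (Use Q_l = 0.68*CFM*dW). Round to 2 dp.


Q = 0.68 * 933 * 16.6 = 10531.70 BTU/hr

10531.70 BTU/hr


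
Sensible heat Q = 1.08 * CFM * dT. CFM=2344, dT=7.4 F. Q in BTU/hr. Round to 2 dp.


Q = 1.08 * 2344 * 7.4 = 18733.25 BTU/hr

18733.25 BTU/hr


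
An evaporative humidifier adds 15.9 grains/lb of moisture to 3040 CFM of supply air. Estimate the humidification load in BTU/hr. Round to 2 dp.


Q = 0.68 * 3040 * 15.9 = 32868.48 BTU/hr

32868.48 BTU/hr


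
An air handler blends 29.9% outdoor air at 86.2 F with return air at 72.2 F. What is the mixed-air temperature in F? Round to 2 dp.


T_mix = 72.2 + (29.9/100)*(86.2-72.2) = 76.39 F

76.39 F


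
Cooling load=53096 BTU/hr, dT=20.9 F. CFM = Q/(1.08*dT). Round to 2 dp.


CFM = 53096 / (1.08 * 20.9) = 2352.29

2352.29 CFM


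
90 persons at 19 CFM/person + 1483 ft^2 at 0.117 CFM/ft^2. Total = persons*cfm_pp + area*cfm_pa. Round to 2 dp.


Total = 90*19 + 1483*0.117 = 1883.51 CFM

1883.51 CFM


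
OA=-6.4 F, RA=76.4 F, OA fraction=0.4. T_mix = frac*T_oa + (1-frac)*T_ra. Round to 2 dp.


T_mix = 0.4*(-6.4) + 0.6*76.4 = 43.28 F

43.28 F


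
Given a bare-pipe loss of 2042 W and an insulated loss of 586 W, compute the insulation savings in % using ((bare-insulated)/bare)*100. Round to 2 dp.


Savings = ((2042-586)/2042)*100 = 71.30 %

71.30 %
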